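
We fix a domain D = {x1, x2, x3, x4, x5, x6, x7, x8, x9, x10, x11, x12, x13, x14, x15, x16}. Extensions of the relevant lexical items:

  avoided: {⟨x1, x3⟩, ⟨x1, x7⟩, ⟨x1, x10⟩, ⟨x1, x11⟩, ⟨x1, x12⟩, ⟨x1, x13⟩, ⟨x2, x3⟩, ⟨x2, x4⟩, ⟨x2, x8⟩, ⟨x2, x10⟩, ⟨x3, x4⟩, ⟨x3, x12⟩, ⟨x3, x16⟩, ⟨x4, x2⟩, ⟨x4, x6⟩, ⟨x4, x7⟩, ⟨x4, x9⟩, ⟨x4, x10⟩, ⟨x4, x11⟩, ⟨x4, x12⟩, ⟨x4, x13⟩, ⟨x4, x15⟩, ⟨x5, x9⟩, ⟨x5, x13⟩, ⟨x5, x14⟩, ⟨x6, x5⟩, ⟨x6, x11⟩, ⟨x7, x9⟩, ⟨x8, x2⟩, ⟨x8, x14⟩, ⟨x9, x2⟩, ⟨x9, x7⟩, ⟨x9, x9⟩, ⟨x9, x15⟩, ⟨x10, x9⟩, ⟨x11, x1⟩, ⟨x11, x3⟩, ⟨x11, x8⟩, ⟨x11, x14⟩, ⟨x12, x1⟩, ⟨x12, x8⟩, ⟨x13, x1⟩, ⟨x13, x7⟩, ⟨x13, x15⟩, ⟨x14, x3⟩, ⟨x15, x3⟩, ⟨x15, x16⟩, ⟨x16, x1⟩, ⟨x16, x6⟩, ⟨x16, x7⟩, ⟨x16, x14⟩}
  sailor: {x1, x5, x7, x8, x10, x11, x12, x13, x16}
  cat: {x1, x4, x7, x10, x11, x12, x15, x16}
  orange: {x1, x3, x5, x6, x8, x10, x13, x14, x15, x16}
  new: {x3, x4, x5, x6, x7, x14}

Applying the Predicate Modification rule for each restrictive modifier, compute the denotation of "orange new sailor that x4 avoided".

⟦that x4 avoided⟧ = {x : ⟨x4, x⟩ ∈ ⟦avoided⟧} = {x2, x6, x7, x9, x10, x11, x12, x13, x15}
⟦sailor⟧ = {x1, x5, x7, x8, x10, x11, x12, x13, x16}
… ∩ ⟦that x4 avoided⟧ = {x1, x5, x7, x8, x10, x11, x12, x13, x16} ∩ {x2, x6, x7, x9, x10, x11, x12, x13, x15} = {x7, x10, x11, x12, x13}
… ∩ ⟦orange⟧ = {x7, x10, x11, x12, x13} ∩ {x1, x3, x5, x6, x8, x10, x13, x14, x15, x16} = {x10, x13}
… ∩ ⟦new⟧ = {x10, x13} ∩ {x3, x4, x5, x6, x7, x14} = ∅
So ⟦orange new sailor that x4 avoided⟧ = { }.

{ }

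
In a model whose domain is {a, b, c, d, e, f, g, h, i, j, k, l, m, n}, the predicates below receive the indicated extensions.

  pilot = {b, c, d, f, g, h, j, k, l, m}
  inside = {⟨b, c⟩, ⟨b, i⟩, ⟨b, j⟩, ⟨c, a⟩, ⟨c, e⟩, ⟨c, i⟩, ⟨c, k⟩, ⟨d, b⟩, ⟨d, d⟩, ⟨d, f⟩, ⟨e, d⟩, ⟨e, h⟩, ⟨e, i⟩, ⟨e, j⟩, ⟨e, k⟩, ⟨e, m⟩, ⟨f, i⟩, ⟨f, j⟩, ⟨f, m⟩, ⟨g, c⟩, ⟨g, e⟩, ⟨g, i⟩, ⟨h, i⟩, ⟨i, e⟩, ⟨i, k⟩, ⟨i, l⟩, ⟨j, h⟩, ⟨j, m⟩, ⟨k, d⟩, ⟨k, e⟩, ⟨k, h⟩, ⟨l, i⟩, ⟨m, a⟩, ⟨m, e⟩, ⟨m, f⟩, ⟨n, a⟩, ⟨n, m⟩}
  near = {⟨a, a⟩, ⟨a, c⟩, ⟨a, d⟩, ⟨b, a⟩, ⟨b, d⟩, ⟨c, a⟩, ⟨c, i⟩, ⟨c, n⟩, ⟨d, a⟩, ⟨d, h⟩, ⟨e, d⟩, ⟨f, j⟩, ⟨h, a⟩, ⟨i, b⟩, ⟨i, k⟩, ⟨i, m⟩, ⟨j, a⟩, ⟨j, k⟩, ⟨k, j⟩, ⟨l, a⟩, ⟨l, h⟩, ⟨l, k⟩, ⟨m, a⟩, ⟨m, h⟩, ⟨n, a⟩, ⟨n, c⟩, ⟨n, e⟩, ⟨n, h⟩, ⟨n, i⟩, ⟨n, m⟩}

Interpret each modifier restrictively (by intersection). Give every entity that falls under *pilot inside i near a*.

⟦inside i⟧ = {x : ⟨x, i⟩ ∈ ⟦inside⟧} = {b, c, e, f, g, h, l}
⟦near a⟧ = {x : ⟨x, a⟩ ∈ ⟦near⟧} = {a, b, c, d, h, j, l, m, n}
⟦pilot⟧ = {b, c, d, f, g, h, j, k, l, m}
… ∩ ⟦inside i⟧ = {b, c, d, f, g, h, j, k, l, m} ∩ {b, c, e, f, g, h, l} = {b, c, f, g, h, l}
… ∩ ⟦near a⟧ = {b, c, f, g, h, l} ∩ {a, b, c, d, h, j, l, m, n} = {b, c, h, l}
So ⟦pilot inside i near a⟧ = {b, c, h, l}.

{b, c, h, l}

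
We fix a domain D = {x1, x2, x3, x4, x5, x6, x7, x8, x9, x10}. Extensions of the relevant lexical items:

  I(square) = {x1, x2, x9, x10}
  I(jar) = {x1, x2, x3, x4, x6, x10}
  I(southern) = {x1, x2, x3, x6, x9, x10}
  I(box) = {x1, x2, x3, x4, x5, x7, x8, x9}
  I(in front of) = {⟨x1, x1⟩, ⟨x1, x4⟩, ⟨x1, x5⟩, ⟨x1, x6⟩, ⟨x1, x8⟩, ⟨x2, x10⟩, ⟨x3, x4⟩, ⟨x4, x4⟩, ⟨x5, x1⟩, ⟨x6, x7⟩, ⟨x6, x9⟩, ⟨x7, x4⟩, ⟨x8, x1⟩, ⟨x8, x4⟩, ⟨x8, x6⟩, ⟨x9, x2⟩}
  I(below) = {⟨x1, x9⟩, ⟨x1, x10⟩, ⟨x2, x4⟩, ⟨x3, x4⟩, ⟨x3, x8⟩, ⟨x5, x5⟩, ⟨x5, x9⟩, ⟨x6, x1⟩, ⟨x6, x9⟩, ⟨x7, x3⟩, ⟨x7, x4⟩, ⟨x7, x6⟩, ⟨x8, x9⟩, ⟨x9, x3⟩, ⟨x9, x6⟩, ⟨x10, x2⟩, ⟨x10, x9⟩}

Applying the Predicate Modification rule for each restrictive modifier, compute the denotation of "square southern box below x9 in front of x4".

{x1}

⟦below x9⟧ = {x : ⟨x, x9⟩ ∈ ⟦below⟧} = {x1, x5, x6, x8, x10}
⟦in front of x4⟧ = {x : ⟨x, x4⟩ ∈ ⟦in front of⟧} = {x1, x3, x4, x7, x8}
⟦box⟧ = {x1, x2, x3, x4, x5, x7, x8, x9}
… ∩ ⟦below x9⟧ = {x1, x2, x3, x4, x5, x7, x8, x9} ∩ {x1, x5, x6, x8, x10} = {x1, x5, x8}
… ∩ ⟦in front of x4⟧ = {x1, x5, x8} ∩ {x1, x3, x4, x7, x8} = {x1, x8}
… ∩ ⟦square⟧ = {x1, x8} ∩ {x1, x2, x9, x10} = {x1}
… ∩ ⟦southern⟧ = {x1} ∩ {x1, x2, x3, x6, x9, x10} = {x1}
So ⟦square southern box below x9 in front of x4⟧ = {x1}.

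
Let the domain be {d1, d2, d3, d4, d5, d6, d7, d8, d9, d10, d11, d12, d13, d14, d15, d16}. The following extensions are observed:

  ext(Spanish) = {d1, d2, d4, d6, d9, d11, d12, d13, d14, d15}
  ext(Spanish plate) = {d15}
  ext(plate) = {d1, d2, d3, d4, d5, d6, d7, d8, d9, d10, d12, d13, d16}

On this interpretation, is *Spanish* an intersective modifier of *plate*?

no

⟦Spanish⟧ ∩ ⟦plate⟧ = {d1, d2, d4, d6, d9, d11, d12, d13, d14, d15} ∩ {d1, d2, d3, d4, d5, d6, d7, d8, d9, d10, d12, d13, d16} = {d1, d2, d4, d6, d9, d12, d13}
Observed ⟦Spanish plate⟧ = {d15}.
These differ, so the modifier is not intersective in this model.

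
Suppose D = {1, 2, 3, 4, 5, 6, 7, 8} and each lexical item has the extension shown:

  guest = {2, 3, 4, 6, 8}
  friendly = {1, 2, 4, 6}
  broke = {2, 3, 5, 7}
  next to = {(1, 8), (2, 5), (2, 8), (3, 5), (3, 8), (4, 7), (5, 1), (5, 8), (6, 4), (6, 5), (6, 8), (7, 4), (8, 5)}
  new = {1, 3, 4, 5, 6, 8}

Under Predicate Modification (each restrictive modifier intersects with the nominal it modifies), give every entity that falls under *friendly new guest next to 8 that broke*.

⟦next to 8⟧ = {x : ⟨x, 8⟩ ∈ ⟦next to⟧} = {1, 2, 3, 5, 6}
⟦that broke⟧ = ⟦broke⟧ = {2, 3, 5, 7}
⟦guest⟧ = {2, 3, 4, 6, 8}
… ∩ ⟦next to 8⟧ = {2, 3, 4, 6, 8} ∩ {1, 2, 3, 5, 6} = {2, 3, 6}
… ∩ ⟦that broke⟧ = {2, 3, 6} ∩ {2, 3, 5, 7} = {2, 3}
… ∩ ⟦friendly⟧ = {2, 3} ∩ {1, 2, 4, 6} = {2}
… ∩ ⟦new⟧ = {2} ∩ {1, 3, 4, 5, 6, 8} = ∅
So ⟦friendly new guest next to 8 that broke⟧ = {}.

{}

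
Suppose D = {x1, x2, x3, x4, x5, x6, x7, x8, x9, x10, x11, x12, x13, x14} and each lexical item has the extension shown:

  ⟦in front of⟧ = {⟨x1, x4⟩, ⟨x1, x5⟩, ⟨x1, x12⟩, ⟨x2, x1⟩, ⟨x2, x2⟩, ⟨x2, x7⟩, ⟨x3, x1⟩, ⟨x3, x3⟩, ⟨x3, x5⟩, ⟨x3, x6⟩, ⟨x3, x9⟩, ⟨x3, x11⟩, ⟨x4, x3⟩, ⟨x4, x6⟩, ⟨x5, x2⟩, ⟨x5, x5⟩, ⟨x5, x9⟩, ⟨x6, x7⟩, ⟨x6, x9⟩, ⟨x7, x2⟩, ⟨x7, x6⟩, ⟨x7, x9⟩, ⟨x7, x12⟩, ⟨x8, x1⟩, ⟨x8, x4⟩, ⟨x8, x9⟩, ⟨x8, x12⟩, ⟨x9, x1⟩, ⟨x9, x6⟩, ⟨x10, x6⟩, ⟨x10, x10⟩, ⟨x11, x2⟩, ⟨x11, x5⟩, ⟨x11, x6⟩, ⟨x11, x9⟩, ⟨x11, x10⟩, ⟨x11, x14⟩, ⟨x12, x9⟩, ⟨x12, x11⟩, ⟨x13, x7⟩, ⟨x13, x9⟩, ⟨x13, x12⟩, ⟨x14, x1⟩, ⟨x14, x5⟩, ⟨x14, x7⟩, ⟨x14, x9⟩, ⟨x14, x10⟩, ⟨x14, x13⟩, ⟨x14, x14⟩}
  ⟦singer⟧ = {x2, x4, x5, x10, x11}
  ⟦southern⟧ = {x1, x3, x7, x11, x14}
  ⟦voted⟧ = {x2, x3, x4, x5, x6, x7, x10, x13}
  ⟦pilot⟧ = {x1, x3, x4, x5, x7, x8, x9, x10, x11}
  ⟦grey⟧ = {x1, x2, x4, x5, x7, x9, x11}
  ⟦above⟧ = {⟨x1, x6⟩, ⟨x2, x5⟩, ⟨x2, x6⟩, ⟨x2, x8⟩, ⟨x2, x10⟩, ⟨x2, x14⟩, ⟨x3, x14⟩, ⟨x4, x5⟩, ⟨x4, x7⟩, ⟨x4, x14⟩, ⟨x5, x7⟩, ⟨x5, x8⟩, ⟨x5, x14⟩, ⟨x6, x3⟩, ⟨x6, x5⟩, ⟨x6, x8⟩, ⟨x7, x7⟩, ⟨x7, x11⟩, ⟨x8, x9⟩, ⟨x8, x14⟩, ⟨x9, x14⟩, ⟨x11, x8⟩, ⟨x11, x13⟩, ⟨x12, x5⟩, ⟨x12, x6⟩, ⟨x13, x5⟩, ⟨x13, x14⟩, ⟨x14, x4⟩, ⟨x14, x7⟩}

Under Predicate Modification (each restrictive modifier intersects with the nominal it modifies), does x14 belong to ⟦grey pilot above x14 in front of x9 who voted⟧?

no

⟦above x14⟧ = {x : ⟨x, x14⟩ ∈ ⟦above⟧} = {x2, x3, x4, x5, x8, x9, x13}
⟦in front of x9⟧ = {x : ⟨x, x9⟩ ∈ ⟦in front of⟧} = {x3, x5, x6, x7, x8, x11, x12, x13, x14}
⟦who voted⟧ = ⟦voted⟧ = {x2, x3, x4, x5, x6, x7, x10, x13}
⟦pilot⟧ = {x1, x3, x4, x5, x7, x8, x9, x10, x11}
… ∩ ⟦above x14⟧ = {x1, x3, x4, x5, x7, x8, x9, x10, x11} ∩ {x2, x3, x4, x5, x8, x9, x13} = {x3, x4, x5, x8, x9}
… ∩ ⟦in front of x9⟧ = {x3, x4, x5, x8, x9} ∩ {x3, x5, x6, x7, x8, x11, x12, x13, x14} = {x3, x5, x8}
… ∩ ⟦who voted⟧ = {x3, x5, x8} ∩ {x2, x3, x4, x5, x6, x7, x10, x13} = {x3, x5}
… ∩ ⟦grey⟧ = {x3, x5} ∩ {x1, x2, x4, x5, x7, x9, x11} = {x5}
⟦grey pilot above x14 in front of x9 who voted⟧ = {x5}; x14 ∉ this set.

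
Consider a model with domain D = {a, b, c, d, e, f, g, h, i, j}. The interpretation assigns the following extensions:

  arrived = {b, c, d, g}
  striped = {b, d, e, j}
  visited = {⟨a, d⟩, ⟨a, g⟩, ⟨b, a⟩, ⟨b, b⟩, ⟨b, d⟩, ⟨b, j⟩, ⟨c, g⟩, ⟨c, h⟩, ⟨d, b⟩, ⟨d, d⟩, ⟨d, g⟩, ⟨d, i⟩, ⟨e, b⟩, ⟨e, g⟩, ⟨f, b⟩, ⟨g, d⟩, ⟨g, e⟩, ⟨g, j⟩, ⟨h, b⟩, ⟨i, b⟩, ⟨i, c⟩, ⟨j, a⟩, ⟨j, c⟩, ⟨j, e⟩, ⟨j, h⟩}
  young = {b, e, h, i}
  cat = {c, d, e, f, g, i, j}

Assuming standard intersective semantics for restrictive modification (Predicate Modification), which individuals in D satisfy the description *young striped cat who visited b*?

⟦who visited b⟧ = {x : ⟨x, b⟩ ∈ ⟦visited⟧} = {b, d, e, f, h, i}
⟦cat⟧ = {c, d, e, f, g, i, j}
… ∩ ⟦who visited b⟧ = {c, d, e, f, g, i, j} ∩ {b, d, e, f, h, i} = {d, e, f, i}
… ∩ ⟦young⟧ = {d, e, f, i} ∩ {b, e, h, i} = {e, i}
… ∩ ⟦striped⟧ = {e, i} ∩ {b, d, e, j} = {e}
So ⟦young striped cat who visited b⟧ = {e}.

{e}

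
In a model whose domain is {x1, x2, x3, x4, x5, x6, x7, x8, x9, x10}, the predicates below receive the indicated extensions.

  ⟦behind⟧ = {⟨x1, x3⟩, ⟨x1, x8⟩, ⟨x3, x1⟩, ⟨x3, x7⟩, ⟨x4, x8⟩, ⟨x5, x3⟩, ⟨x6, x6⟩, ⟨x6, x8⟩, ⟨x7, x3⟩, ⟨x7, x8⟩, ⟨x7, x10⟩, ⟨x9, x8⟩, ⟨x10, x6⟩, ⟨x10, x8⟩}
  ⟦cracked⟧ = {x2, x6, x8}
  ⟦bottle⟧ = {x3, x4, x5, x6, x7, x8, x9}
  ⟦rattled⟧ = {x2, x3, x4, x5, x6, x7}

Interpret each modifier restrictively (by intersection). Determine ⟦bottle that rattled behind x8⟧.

{x4, x6, x7}

⟦that rattled⟧ = ⟦rattled⟧ = {x2, x3, x4, x5, x6, x7}
⟦behind x8⟧ = {x : ⟨x, x8⟩ ∈ ⟦behind⟧} = {x1, x4, x6, x7, x9, x10}
⟦bottle⟧ = {x3, x4, x5, x6, x7, x8, x9}
… ∩ ⟦that rattled⟧ = {x3, x4, x5, x6, x7, x8, x9} ∩ {x2, x3, x4, x5, x6, x7} = {x3, x4, x5, x6, x7}
… ∩ ⟦behind x8⟧ = {x3, x4, x5, x6, x7} ∩ {x1, x4, x6, x7, x9, x10} = {x4, x6, x7}
So ⟦bottle that rattled behind x8⟧ = {x4, x6, x7}.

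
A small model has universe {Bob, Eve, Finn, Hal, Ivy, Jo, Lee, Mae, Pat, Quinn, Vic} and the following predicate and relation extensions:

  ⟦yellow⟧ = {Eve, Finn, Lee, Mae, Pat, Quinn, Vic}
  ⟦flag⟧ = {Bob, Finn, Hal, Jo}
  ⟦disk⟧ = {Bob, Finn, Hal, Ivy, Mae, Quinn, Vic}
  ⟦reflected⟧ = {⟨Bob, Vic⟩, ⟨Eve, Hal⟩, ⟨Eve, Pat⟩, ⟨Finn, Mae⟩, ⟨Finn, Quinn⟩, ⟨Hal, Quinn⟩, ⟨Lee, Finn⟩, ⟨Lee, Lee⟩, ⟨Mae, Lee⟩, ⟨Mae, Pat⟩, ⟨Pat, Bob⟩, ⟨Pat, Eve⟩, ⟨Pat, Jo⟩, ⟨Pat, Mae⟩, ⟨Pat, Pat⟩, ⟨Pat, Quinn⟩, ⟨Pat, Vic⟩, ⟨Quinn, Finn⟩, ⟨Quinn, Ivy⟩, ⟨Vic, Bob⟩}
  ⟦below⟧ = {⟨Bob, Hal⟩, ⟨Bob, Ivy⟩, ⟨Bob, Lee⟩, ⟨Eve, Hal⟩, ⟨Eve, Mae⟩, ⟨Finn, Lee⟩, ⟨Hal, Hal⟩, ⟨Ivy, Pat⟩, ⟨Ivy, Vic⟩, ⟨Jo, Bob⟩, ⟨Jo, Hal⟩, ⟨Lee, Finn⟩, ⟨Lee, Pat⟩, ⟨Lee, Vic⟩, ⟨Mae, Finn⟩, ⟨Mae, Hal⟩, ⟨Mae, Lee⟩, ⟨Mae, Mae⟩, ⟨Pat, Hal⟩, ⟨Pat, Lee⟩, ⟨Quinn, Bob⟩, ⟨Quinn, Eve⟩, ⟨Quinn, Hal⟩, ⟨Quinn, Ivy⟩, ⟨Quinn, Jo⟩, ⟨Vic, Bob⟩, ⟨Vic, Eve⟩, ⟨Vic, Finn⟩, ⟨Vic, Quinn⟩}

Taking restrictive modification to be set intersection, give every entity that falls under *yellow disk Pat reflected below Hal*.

{Mae, Quinn}

⟦Pat reflected⟧ = {x : ⟨Pat, x⟩ ∈ ⟦reflected⟧} = {Bob, Eve, Jo, Mae, Pat, Quinn, Vic}
⟦below Hal⟧ = {x : ⟨x, Hal⟩ ∈ ⟦below⟧} = {Bob, Eve, Hal, Jo, Mae, Pat, Quinn}
⟦disk⟧ = {Bob, Finn, Hal, Ivy, Mae, Quinn, Vic}
… ∩ ⟦Pat reflected⟧ = {Bob, Finn, Hal, Ivy, Mae, Quinn, Vic} ∩ {Bob, Eve, Jo, Mae, Pat, Quinn, Vic} = {Bob, Mae, Quinn, Vic}
… ∩ ⟦below Hal⟧ = {Bob, Mae, Quinn, Vic} ∩ {Bob, Eve, Hal, Jo, Mae, Pat, Quinn} = {Bob, Mae, Quinn}
… ∩ ⟦yellow⟧ = {Bob, Mae, Quinn} ∩ {Eve, Finn, Lee, Mae, Pat, Quinn, Vic} = {Mae, Quinn}
So ⟦yellow disk Pat reflected below Hal⟧ = {Mae, Quinn}.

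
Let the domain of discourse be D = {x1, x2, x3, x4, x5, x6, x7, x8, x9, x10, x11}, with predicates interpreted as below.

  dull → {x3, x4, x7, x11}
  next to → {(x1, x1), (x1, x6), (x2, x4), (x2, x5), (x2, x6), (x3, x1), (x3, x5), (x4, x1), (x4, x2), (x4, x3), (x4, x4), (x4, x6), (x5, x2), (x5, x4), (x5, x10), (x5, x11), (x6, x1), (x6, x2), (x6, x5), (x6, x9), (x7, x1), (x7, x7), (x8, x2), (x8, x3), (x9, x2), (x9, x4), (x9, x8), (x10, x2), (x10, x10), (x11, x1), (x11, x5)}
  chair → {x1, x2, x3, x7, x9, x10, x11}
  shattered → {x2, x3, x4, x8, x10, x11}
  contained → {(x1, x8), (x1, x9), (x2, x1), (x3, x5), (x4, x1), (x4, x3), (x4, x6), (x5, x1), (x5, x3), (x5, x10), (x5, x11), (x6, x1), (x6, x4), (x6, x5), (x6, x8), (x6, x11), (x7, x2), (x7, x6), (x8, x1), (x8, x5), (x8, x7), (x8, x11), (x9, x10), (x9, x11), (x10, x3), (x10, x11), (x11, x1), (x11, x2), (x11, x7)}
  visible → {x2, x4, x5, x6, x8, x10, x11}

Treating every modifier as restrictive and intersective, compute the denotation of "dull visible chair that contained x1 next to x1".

⟦that contained x1⟧ = {x : ⟨x, x1⟩ ∈ ⟦contained⟧} = {x2, x4, x5, x6, x8, x11}
⟦next to x1⟧ = {x : ⟨x, x1⟩ ∈ ⟦next to⟧} = {x1, x3, x4, x6, x7, x11}
⟦chair⟧ = {x1, x2, x3, x7, x9, x10, x11}
… ∩ ⟦that contained x1⟧ = {x1, x2, x3, x7, x9, x10, x11} ∩ {x2, x4, x5, x6, x8, x11} = {x2, x11}
… ∩ ⟦next to x1⟧ = {x2, x11} ∩ {x1, x3, x4, x6, x7, x11} = {x11}
… ∩ ⟦dull⟧ = {x11} ∩ {x3, x4, x7, x11} = {x11}
… ∩ ⟦visible⟧ = {x11} ∩ {x2, x4, x5, x6, x8, x10, x11} = {x11}
So ⟦dull visible chair that contained x1 next to x1⟧ = {x11}.

{x11}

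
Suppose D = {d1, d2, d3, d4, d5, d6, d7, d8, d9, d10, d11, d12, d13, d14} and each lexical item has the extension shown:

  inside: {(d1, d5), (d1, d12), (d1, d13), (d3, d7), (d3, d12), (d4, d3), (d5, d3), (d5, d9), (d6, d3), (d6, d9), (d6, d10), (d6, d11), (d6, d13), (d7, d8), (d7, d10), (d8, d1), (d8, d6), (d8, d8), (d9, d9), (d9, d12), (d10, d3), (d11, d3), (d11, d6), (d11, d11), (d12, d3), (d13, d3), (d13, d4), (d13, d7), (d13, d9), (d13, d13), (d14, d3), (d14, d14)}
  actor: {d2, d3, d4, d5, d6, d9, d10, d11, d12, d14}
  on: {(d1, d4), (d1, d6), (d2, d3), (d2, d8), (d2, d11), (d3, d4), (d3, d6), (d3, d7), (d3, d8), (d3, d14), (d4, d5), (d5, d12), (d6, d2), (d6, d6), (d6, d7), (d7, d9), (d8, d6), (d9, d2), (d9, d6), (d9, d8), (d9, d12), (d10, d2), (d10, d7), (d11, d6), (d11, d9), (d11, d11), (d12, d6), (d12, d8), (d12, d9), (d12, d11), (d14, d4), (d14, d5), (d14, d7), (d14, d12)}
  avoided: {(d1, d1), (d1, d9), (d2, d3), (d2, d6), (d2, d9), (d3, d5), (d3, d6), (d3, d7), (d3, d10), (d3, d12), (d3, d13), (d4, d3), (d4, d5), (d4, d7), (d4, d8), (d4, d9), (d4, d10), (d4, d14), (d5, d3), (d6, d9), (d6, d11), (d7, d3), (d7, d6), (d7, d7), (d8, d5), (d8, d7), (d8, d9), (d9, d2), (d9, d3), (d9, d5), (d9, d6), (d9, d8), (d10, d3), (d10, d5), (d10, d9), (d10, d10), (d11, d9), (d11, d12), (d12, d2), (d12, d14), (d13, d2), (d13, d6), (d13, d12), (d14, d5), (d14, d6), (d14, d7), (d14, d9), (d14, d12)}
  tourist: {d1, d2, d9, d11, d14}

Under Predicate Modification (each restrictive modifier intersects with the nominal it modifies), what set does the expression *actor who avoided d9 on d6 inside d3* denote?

⟦who avoided d9⟧ = {x : ⟨x, d9⟩ ∈ ⟦avoided⟧} = {d1, d2, d4, d6, d8, d10, d11, d14}
⟦on d6⟧ = {x : ⟨x, d6⟩ ∈ ⟦on⟧} = {d1, d3, d6, d8, d9, d11, d12}
⟦inside d3⟧ = {x : ⟨x, d3⟩ ∈ ⟦inside⟧} = {d4, d5, d6, d10, d11, d12, d13, d14}
⟦actor⟧ = {d2, d3, d4, d5, d6, d9, d10, d11, d12, d14}
… ∩ ⟦who avoided d9⟧ = {d2, d3, d4, d5, d6, d9, d10, d11, d12, d14} ∩ {d1, d2, d4, d6, d8, d10, d11, d14} = {d2, d4, d6, d10, d11, d14}
… ∩ ⟦on d6⟧ = {d2, d4, d6, d10, d11, d14} ∩ {d1, d3, d6, d8, d9, d11, d12} = {d6, d11}
… ∩ ⟦inside d3⟧ = {d6, d11} ∩ {d4, d5, d6, d10, d11, d12, d13, d14} = {d6, d11}
So ⟦actor who avoided d9 on d6 inside d3⟧ = {d6, d11}.

{d6, d11}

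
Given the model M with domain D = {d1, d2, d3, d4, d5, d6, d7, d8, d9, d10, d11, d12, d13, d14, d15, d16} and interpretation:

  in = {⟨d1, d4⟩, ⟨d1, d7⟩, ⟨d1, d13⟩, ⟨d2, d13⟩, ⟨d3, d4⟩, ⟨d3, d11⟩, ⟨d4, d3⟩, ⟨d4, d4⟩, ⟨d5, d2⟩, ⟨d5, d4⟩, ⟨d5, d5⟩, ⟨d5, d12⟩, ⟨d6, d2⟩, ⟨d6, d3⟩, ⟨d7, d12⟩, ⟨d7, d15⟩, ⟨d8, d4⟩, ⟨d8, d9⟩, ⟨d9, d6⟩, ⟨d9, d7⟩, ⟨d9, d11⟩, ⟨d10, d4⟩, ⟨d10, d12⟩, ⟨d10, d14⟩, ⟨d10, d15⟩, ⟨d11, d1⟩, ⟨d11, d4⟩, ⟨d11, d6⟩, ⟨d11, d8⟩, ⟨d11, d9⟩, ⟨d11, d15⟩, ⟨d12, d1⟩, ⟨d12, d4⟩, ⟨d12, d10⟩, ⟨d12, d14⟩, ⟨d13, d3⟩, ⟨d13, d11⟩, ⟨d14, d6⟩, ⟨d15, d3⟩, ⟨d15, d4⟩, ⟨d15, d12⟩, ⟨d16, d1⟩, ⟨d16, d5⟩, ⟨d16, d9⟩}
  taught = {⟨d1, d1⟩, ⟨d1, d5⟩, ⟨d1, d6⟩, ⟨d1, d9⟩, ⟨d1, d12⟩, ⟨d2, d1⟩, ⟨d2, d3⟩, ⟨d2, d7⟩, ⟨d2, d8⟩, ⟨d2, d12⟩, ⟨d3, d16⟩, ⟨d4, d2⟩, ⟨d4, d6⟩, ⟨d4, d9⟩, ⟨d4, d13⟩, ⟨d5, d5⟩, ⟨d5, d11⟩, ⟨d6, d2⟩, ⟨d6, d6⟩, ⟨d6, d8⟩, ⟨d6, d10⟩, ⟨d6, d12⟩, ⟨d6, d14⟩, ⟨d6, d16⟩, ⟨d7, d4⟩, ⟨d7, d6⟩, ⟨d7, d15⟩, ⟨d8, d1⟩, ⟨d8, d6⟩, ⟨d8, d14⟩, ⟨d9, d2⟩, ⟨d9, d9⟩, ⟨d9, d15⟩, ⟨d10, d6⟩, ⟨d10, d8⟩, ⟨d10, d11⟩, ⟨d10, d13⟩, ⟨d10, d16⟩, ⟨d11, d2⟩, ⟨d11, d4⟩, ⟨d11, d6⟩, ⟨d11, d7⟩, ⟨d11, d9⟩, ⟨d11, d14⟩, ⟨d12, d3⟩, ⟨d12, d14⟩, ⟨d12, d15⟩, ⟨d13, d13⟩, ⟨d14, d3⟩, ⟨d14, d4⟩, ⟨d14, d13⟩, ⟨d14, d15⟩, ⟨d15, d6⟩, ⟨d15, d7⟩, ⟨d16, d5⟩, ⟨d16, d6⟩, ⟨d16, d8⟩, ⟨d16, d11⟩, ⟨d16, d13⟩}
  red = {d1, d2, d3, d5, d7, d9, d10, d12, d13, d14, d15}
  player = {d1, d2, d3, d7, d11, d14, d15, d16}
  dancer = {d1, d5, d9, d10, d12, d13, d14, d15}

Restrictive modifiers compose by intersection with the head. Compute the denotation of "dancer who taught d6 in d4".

{d1, d10, d15}

⟦who taught d6⟧ = {x : ⟨x, d6⟩ ∈ ⟦taught⟧} = {d1, d4, d6, d7, d8, d10, d11, d15, d16}
⟦in d4⟧ = {x : ⟨x, d4⟩ ∈ ⟦in⟧} = {d1, d3, d4, d5, d8, d10, d11, d12, d15}
⟦dancer⟧ = {d1, d5, d9, d10, d12, d13, d14, d15}
… ∩ ⟦who taught d6⟧ = {d1, d5, d9, d10, d12, d13, d14, d15} ∩ {d1, d4, d6, d7, d8, d10, d11, d15, d16} = {d1, d10, d15}
… ∩ ⟦in d4⟧ = {d1, d10, d15} ∩ {d1, d3, d4, d5, d8, d10, d11, d12, d15} = {d1, d10, d15}
So ⟦dancer who taught d6 in d4⟧ = {d1, d10, d15}.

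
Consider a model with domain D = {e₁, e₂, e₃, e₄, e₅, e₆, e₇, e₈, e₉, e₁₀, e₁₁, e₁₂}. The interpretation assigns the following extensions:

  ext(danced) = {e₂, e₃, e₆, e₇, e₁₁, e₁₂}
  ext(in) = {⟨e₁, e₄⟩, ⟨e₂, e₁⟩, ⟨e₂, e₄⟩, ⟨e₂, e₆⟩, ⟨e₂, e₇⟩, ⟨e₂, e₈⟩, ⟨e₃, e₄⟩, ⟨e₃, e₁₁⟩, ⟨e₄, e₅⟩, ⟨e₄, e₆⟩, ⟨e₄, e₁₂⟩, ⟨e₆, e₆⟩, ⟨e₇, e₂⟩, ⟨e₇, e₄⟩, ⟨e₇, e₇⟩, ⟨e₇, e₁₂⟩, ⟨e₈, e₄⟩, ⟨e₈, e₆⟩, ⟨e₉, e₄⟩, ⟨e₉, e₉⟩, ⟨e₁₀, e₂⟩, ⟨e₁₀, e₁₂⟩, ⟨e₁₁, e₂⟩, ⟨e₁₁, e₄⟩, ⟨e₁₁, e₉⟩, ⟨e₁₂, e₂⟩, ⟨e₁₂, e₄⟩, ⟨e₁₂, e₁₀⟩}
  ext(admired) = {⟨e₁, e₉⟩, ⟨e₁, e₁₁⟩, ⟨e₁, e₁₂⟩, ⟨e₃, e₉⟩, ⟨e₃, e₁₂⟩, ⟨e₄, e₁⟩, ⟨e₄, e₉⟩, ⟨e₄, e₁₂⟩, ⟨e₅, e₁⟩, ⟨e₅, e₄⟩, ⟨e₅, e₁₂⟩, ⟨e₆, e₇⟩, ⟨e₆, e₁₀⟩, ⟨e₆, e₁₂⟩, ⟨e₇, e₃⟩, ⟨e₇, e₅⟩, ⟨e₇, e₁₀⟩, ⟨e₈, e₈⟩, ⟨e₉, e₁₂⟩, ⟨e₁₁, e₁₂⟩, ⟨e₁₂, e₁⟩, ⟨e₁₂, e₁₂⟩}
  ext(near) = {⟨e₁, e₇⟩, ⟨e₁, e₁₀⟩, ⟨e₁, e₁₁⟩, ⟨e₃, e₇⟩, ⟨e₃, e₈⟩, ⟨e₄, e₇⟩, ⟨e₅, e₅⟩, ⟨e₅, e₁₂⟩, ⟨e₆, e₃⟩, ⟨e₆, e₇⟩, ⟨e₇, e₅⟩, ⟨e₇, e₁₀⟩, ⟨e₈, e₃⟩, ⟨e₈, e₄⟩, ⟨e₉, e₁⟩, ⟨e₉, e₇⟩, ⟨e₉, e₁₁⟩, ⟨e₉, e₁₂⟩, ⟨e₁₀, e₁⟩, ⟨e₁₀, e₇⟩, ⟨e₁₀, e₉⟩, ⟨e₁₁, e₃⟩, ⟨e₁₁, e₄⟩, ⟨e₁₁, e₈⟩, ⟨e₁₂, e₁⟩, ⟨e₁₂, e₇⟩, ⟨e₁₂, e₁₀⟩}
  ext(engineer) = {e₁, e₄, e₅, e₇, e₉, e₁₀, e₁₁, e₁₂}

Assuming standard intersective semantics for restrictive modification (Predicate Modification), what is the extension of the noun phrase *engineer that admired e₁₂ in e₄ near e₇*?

{e₁, e₉, e₁₂}

⟦that admired e₁₂⟧ = {x : ⟨x, e₁₂⟩ ∈ ⟦admired⟧} = {e₁, e₃, e₄, e₅, e₆, e₉, e₁₁, e₁₂}
⟦in e₄⟧ = {x : ⟨x, e₄⟩ ∈ ⟦in⟧} = {e₁, e₂, e₃, e₇, e₈, e₉, e₁₁, e₁₂}
⟦near e₇⟧ = {x : ⟨x, e₇⟩ ∈ ⟦near⟧} = {e₁, e₃, e₄, e₆, e₉, e₁₀, e₁₂}
⟦engineer⟧ = {e₁, e₄, e₅, e₇, e₉, e₁₀, e₁₁, e₁₂}
… ∩ ⟦that admired e₁₂⟧ = {e₁, e₄, e₅, e₇, e₉, e₁₀, e₁₁, e₁₂} ∩ {e₁, e₃, e₄, e₅, e₆, e₉, e₁₁, e₁₂} = {e₁, e₄, e₅, e₉, e₁₁, e₁₂}
… ∩ ⟦in e₄⟧ = {e₁, e₄, e₅, e₉, e₁₁, e₁₂} ∩ {e₁, e₂, e₃, e₇, e₈, e₉, e₁₁, e₁₂} = {e₁, e₉, e₁₁, e₁₂}
… ∩ ⟦near e₇⟧ = {e₁, e₉, e₁₁, e₁₂} ∩ {e₁, e₃, e₄, e₆, e₉, e₁₀, e₁₂} = {e₁, e₉, e₁₂}
So ⟦engineer that admired e₁₂ in e₄ near e₇⟧ = {e₁, e₉, e₁₂}.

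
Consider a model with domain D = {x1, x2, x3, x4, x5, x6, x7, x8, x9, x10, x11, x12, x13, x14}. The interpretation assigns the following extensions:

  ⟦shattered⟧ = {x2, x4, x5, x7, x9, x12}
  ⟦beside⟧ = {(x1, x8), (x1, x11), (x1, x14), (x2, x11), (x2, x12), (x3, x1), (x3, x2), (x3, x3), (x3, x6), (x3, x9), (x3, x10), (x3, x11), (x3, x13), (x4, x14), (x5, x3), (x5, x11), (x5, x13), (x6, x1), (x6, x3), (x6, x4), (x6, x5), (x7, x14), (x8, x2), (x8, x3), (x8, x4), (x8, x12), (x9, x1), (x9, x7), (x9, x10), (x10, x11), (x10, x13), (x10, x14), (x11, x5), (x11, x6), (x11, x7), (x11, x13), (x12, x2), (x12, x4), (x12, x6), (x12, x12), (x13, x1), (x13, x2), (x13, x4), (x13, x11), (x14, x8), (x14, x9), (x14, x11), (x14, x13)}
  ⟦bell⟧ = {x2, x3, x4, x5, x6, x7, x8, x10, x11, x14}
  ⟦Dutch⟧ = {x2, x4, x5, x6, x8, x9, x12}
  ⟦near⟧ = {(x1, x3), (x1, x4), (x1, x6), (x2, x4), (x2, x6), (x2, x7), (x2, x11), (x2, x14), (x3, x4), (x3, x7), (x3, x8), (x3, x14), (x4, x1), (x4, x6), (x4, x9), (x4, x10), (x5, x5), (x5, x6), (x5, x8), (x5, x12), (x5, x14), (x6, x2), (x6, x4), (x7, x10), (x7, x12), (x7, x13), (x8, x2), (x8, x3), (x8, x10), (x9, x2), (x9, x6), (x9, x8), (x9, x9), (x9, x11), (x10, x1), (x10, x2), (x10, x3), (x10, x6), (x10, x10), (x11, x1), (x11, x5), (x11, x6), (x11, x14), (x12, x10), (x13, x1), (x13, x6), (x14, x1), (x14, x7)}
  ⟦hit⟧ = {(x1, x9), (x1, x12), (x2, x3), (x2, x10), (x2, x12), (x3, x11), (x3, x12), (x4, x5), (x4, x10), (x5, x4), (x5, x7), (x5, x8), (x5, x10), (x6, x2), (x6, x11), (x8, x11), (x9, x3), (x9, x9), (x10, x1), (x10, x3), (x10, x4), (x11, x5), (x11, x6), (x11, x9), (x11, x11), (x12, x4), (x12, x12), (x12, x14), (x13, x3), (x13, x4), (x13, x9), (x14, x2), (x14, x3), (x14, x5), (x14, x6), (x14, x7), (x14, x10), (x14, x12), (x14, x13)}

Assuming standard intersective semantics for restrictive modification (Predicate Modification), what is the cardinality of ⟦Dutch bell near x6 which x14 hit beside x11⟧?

⟦near x6⟧ = {x : ⟨x, x6⟩ ∈ ⟦near⟧} = {x1, x2, x4, x5, x9, x10, x11, x13}
⟦which x14 hit⟧ = {x : ⟨x14, x⟩ ∈ ⟦hit⟧} = {x2, x3, x5, x6, x7, x10, x12, x13}
⟦beside x11⟧ = {x : ⟨x, x11⟩ ∈ ⟦beside⟧} = {x1, x2, x3, x5, x10, x13, x14}
⟦bell⟧ = {x2, x3, x4, x5, x6, x7, x8, x10, x11, x14}
… ∩ ⟦near x6⟧ = {x2, x3, x4, x5, x6, x7, x8, x10, x11, x14} ∩ {x1, x2, x4, x5, x9, x10, x11, x13} = {x2, x4, x5, x10, x11}
… ∩ ⟦which x14 hit⟧ = {x2, x4, x5, x10, x11} ∩ {x2, x3, x5, x6, x7, x10, x12, x13} = {x2, x5, x10}
… ∩ ⟦beside x11⟧ = {x2, x5, x10} ∩ {x1, x2, x3, x5, x10, x13, x14} = {x2, x5, x10}
… ∩ ⟦Dutch⟧ = {x2, x5, x10} ∩ {x2, x4, x5, x6, x8, x9, x12} = {x2, x5}
⟦Dutch bell near x6 which x14 hit beside x11⟧ = {x2, x5}, so the cardinality is 2.

2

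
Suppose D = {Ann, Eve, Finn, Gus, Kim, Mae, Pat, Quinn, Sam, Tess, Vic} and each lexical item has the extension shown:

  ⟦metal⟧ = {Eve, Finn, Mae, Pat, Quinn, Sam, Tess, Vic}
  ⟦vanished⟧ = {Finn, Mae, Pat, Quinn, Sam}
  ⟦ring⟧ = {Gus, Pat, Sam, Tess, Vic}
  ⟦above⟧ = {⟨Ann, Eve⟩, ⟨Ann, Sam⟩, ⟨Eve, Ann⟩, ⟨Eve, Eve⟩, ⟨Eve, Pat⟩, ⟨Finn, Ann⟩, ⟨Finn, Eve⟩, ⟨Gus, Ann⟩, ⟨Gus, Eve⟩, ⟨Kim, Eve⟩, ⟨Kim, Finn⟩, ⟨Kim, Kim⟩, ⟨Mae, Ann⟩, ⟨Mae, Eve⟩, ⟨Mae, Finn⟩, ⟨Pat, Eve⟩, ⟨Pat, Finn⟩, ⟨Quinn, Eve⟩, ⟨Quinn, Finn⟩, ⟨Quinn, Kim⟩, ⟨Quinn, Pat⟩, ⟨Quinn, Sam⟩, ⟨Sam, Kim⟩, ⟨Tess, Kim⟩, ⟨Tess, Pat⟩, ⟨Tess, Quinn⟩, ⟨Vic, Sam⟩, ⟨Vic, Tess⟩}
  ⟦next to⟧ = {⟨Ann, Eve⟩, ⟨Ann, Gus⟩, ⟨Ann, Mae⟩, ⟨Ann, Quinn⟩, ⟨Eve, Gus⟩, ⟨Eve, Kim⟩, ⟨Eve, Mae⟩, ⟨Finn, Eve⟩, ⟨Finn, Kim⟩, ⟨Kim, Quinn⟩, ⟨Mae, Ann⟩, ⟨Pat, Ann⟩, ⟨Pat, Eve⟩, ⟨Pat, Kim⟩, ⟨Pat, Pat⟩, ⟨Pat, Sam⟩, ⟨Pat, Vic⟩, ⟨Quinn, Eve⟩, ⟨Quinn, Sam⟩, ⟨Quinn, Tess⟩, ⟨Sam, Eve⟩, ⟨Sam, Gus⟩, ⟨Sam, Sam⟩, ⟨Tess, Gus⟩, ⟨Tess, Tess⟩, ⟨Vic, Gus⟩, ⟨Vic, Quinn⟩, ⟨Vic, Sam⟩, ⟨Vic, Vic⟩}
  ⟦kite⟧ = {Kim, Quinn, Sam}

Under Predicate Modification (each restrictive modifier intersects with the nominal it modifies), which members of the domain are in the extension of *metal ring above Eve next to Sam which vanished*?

⟦above Eve⟧ = {x : ⟨x, Eve⟩ ∈ ⟦above⟧} = {Ann, Eve, Finn, Gus, Kim, Mae, Pat, Quinn}
⟦next to Sam⟧ = {x : ⟨x, Sam⟩ ∈ ⟦next to⟧} = {Pat, Quinn, Sam, Vic}
⟦which vanished⟧ = ⟦vanished⟧ = {Finn, Mae, Pat, Quinn, Sam}
⟦ring⟧ = {Gus, Pat, Sam, Tess, Vic}
… ∩ ⟦above Eve⟧ = {Gus, Pat, Sam, Tess, Vic} ∩ {Ann, Eve, Finn, Gus, Kim, Mae, Pat, Quinn} = {Gus, Pat}
… ∩ ⟦next to Sam⟧ = {Gus, Pat} ∩ {Pat, Quinn, Sam, Vic} = {Pat}
… ∩ ⟦which vanished⟧ = {Pat} ∩ {Finn, Mae, Pat, Quinn, Sam} = {Pat}
… ∩ ⟦metal⟧ = {Pat} ∩ {Eve, Finn, Mae, Pat, Quinn, Sam, Tess, Vic} = {Pat}
So ⟦metal ring above Eve next to Sam which vanished⟧ = {Pat}.

{Pat}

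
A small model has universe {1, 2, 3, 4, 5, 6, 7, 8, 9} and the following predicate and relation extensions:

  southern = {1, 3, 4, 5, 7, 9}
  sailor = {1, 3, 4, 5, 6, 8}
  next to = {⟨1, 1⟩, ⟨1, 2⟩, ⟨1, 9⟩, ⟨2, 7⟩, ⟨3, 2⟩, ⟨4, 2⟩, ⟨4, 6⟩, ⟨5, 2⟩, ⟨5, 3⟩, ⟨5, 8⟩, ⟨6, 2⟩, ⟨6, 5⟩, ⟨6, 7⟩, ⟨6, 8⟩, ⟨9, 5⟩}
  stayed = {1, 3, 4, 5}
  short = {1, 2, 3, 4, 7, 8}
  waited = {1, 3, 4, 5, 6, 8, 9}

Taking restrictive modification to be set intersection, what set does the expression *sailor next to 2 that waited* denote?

⟦next to 2⟧ = {x : ⟨x, 2⟩ ∈ ⟦next to⟧} = {1, 3, 4, 5, 6}
⟦that waited⟧ = ⟦waited⟧ = {1, 3, 4, 5, 6, 8, 9}
⟦sailor⟧ = {1, 3, 4, 5, 6, 8}
… ∩ ⟦next to 2⟧ = {1, 3, 4, 5, 6, 8} ∩ {1, 3, 4, 5, 6} = {1, 3, 4, 5, 6}
… ∩ ⟦that waited⟧ = {1, 3, 4, 5, 6} ∩ {1, 3, 4, 5, 6, 8, 9} = {1, 3, 4, 5, 6}
So ⟦sailor next to 2 that waited⟧ = {1, 3, 4, 5, 6}.

{1, 3, 4, 5, 6}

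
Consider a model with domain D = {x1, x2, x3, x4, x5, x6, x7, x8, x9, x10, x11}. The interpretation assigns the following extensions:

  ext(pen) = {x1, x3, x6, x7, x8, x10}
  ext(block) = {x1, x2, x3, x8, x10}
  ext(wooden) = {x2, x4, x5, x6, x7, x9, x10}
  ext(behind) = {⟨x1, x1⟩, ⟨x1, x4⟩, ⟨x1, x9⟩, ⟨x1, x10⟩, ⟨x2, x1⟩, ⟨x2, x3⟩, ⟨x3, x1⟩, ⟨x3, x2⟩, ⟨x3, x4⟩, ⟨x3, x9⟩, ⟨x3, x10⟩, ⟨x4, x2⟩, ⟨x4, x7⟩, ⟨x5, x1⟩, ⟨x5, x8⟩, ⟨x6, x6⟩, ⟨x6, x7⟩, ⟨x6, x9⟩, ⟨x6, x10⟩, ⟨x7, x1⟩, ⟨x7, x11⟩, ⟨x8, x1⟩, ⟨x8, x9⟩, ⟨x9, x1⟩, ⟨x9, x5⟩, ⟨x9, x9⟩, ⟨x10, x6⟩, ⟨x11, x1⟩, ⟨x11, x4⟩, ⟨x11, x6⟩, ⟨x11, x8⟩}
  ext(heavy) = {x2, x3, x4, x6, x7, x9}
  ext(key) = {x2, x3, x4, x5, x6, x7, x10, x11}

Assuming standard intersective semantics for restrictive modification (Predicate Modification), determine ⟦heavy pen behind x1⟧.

{x3, x7}

⟦behind x1⟧ = {x : ⟨x, x1⟩ ∈ ⟦behind⟧} = {x1, x2, x3, x5, x7, x8, x9, x11}
⟦pen⟧ = {x1, x3, x6, x7, x8, x10}
… ∩ ⟦behind x1⟧ = {x1, x3, x6, x7, x8, x10} ∩ {x1, x2, x3, x5, x7, x8, x9, x11} = {x1, x3, x7, x8}
… ∩ ⟦heavy⟧ = {x1, x3, x7, x8} ∩ {x2, x3, x4, x6, x7, x9} = {x3, x7}
So ⟦heavy pen behind x1⟧ = {x3, x7}.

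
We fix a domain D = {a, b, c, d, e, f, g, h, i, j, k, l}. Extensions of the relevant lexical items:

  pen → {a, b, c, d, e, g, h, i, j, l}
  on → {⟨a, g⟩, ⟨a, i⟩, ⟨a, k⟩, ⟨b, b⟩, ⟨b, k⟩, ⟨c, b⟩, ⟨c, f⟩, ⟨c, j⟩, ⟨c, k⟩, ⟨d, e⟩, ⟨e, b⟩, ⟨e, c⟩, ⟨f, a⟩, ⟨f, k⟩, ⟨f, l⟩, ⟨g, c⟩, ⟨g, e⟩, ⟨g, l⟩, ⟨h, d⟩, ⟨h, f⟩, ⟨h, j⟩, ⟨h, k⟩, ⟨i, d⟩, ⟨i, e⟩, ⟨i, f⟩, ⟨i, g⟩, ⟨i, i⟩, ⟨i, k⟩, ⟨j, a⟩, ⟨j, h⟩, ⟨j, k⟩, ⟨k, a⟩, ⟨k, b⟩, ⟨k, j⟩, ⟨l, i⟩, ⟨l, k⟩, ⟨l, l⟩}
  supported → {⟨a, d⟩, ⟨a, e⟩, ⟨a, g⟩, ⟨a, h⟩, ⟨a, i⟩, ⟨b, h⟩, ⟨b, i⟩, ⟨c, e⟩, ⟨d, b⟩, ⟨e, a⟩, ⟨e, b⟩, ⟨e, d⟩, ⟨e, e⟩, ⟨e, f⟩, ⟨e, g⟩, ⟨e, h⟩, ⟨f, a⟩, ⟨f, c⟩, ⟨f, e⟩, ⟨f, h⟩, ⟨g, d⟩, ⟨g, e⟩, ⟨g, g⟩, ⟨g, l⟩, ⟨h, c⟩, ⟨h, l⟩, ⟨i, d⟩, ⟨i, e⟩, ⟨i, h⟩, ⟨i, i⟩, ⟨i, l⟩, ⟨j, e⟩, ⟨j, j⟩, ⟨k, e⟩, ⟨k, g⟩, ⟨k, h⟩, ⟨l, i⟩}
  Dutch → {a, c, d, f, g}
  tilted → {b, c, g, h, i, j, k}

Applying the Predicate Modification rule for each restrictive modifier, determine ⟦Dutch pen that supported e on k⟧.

⟦that supported e⟧ = {x : ⟨x, e⟩ ∈ ⟦supported⟧} = {a, c, e, f, g, i, j, k}
⟦on k⟧ = {x : ⟨x, k⟩ ∈ ⟦on⟧} = {a, b, c, f, h, i, j, l}
⟦pen⟧ = {a, b, c, d, e, g, h, i, j, l}
… ∩ ⟦that supported e⟧ = {a, b, c, d, e, g, h, i, j, l} ∩ {a, c, e, f, g, i, j, k} = {a, c, e, g, i, j}
… ∩ ⟦on k⟧ = {a, c, e, g, i, j} ∩ {a, b, c, f, h, i, j, l} = {a, c, i, j}
… ∩ ⟦Dutch⟧ = {a, c, i, j} ∩ {a, c, d, f, g} = {a, c}
So ⟦Dutch pen that supported e on k⟧ = {a, c}.

{a, c}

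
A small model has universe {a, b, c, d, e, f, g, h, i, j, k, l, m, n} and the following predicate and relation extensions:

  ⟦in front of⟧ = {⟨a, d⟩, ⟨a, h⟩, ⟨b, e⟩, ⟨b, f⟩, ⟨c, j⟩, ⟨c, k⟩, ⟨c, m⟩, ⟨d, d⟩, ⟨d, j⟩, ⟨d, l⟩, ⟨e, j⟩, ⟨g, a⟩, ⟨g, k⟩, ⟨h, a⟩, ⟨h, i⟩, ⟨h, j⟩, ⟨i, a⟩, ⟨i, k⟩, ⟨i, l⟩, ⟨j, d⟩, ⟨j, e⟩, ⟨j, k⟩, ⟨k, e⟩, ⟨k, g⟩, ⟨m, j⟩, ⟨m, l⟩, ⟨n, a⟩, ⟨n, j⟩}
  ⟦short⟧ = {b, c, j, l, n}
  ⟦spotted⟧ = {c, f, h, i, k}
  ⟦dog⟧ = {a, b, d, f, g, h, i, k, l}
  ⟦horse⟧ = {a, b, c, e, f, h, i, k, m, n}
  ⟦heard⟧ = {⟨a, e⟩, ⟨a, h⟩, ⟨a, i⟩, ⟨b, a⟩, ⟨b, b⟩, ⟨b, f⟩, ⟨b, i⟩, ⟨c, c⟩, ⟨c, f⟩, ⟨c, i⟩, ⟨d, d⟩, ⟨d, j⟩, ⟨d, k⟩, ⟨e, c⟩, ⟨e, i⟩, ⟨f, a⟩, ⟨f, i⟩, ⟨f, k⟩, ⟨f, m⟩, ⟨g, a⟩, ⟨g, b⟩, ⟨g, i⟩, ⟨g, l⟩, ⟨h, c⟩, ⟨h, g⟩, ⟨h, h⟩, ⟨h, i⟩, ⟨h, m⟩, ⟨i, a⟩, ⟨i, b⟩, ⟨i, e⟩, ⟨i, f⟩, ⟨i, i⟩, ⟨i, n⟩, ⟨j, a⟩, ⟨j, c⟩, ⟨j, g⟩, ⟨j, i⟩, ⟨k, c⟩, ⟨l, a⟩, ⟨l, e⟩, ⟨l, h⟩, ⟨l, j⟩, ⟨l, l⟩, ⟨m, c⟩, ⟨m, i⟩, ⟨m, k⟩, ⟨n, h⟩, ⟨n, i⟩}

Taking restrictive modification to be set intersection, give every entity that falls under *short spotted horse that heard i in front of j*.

{c}

⟦that heard i⟧ = {x : ⟨x, i⟩ ∈ ⟦heard⟧} = {a, b, c, e, f, g, h, i, j, m, n}
⟦in front of j⟧ = {x : ⟨x, j⟩ ∈ ⟦in front of⟧} = {c, d, e, h, m, n}
⟦horse⟧ = {a, b, c, e, f, h, i, k, m, n}
… ∩ ⟦that heard i⟧ = {a, b, c, e, f, h, i, k, m, n} ∩ {a, b, c, e, f, g, h, i, j, m, n} = {a, b, c, e, f, h, i, m, n}
… ∩ ⟦in front of j⟧ = {a, b, c, e, f, h, i, m, n} ∩ {c, d, e, h, m, n} = {c, e, h, m, n}
… ∩ ⟦short⟧ = {c, e, h, m, n} ∩ {b, c, j, l, n} = {c, n}
… ∩ ⟦spotted⟧ = {c, n} ∩ {c, f, h, i, k} = {c}
So ⟦short spotted horse that heard i in front of j⟧ = {c}.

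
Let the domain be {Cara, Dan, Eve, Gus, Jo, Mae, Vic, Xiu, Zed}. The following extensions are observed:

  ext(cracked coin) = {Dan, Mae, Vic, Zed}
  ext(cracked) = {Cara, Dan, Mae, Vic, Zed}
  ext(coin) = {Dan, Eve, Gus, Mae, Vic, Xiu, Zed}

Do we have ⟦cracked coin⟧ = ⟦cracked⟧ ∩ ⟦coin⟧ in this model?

yes

⟦cracked⟧ ∩ ⟦coin⟧ = {Cara, Dan, Mae, Vic, Zed} ∩ {Dan, Eve, Gus, Mae, Vic, Xiu, Zed} = {Dan, Mae, Vic, Zed}
Observed ⟦cracked coin⟧ = {Dan, Mae, Vic, Zed}.
These coincide, so the modifier is intersective here.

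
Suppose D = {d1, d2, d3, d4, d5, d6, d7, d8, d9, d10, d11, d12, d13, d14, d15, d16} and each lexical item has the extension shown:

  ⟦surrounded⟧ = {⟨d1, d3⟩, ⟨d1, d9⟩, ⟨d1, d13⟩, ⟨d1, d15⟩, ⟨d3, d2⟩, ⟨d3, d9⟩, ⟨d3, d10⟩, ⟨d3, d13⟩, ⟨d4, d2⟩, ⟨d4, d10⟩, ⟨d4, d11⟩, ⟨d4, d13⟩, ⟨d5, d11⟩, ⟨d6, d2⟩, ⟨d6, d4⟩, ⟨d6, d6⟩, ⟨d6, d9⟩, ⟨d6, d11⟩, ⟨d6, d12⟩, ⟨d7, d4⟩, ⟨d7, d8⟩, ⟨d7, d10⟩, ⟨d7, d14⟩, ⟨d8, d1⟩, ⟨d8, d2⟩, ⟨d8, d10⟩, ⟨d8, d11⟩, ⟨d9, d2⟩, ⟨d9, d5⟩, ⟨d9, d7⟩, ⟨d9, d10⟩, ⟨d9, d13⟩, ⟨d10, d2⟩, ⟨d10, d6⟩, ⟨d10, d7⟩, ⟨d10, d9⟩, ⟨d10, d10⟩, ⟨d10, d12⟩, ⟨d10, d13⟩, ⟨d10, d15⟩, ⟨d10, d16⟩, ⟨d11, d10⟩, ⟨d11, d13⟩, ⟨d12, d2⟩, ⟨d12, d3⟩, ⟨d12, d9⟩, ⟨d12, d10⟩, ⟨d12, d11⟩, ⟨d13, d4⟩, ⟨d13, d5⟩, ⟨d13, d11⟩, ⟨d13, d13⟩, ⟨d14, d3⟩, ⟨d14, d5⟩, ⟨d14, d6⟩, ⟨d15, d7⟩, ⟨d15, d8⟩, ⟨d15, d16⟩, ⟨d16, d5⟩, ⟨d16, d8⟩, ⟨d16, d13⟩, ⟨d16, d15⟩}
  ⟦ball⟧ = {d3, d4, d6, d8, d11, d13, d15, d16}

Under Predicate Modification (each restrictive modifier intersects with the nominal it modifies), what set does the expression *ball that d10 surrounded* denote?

{d6, d13, d15, d16}

⟦that d10 surrounded⟧ = {x : ⟨d10, x⟩ ∈ ⟦surrounded⟧} = {d2, d6, d7, d9, d10, d12, d13, d15, d16}
⟦ball⟧ = {d3, d4, d6, d8, d11, d13, d15, d16}
… ∩ ⟦that d10 surrounded⟧ = {d3, d4, d6, d8, d11, d13, d15, d16} ∩ {d2, d6, d7, d9, d10, d12, d13, d15, d16} = {d6, d13, d15, d16}
So ⟦ball that d10 surrounded⟧ = {d6, d13, d15, d16}.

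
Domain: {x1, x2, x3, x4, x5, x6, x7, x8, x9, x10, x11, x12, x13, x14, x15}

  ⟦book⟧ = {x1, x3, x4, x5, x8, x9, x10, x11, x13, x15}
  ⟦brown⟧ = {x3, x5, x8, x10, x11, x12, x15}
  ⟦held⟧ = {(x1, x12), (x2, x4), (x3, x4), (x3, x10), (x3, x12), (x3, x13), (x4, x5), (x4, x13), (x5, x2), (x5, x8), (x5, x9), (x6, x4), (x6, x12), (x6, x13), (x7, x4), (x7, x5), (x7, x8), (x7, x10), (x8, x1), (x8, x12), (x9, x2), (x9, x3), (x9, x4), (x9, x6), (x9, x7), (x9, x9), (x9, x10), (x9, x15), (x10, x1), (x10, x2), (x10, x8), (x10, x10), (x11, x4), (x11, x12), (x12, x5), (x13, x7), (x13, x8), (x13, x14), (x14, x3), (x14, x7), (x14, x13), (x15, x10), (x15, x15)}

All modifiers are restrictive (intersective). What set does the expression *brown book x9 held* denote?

{x3, x10, x15}

⟦x9 held⟧ = {x : ⟨x9, x⟩ ∈ ⟦held⟧} = {x2, x3, x4, x6, x7, x9, x10, x15}
⟦book⟧ = {x1, x3, x4, x5, x8, x9, x10, x11, x13, x15}
… ∩ ⟦x9 held⟧ = {x1, x3, x4, x5, x8, x9, x10, x11, x13, x15} ∩ {x2, x3, x4, x6, x7, x9, x10, x15} = {x3, x4, x9, x10, x15}
… ∩ ⟦brown⟧ = {x3, x4, x9, x10, x15} ∩ {x3, x5, x8, x10, x11, x12, x15} = {x3, x10, x15}
So ⟦brown book x9 held⟧ = {x3, x10, x15}.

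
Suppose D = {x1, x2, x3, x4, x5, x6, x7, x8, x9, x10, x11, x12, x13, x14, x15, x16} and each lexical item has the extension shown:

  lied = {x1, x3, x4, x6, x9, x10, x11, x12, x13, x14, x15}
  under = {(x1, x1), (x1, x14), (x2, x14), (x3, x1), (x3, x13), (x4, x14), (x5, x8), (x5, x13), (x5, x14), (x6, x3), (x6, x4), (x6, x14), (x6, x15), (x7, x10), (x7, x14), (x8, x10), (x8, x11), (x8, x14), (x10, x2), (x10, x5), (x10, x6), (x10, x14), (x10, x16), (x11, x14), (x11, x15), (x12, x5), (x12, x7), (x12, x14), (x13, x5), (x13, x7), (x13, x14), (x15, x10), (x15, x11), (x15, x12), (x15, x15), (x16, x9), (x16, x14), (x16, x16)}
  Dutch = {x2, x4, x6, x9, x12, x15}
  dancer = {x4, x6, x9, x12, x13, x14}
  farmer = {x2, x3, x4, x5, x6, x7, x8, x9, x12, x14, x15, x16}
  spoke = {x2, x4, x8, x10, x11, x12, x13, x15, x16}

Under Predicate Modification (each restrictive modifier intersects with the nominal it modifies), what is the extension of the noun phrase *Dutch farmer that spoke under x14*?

⟦that spoke⟧ = ⟦spoke⟧ = {x2, x4, x8, x10, x11, x12, x13, x15, x16}
⟦under x14⟧ = {x : ⟨x, x14⟩ ∈ ⟦under⟧} = {x1, x2, x4, x5, x6, x7, x8, x10, x11, x12, x13, x16}
⟦farmer⟧ = {x2, x3, x4, x5, x6, x7, x8, x9, x12, x14, x15, x16}
… ∩ ⟦that spoke⟧ = {x2, x3, x4, x5, x6, x7, x8, x9, x12, x14, x15, x16} ∩ {x2, x4, x8, x10, x11, x12, x13, x15, x16} = {x2, x4, x8, x12, x15, x16}
… ∩ ⟦under x14⟧ = {x2, x4, x8, x12, x15, x16} ∩ {x1, x2, x4, x5, x6, x7, x8, x10, x11, x12, x13, x16} = {x2, x4, x8, x12, x16}
… ∩ ⟦Dutch⟧ = {x2, x4, x8, x12, x16} ∩ {x2, x4, x6, x9, x12, x15} = {x2, x4, x12}
So ⟦Dutch farmer that spoke under x14⟧ = {x2, x4, x12}.

{x2, x4, x12}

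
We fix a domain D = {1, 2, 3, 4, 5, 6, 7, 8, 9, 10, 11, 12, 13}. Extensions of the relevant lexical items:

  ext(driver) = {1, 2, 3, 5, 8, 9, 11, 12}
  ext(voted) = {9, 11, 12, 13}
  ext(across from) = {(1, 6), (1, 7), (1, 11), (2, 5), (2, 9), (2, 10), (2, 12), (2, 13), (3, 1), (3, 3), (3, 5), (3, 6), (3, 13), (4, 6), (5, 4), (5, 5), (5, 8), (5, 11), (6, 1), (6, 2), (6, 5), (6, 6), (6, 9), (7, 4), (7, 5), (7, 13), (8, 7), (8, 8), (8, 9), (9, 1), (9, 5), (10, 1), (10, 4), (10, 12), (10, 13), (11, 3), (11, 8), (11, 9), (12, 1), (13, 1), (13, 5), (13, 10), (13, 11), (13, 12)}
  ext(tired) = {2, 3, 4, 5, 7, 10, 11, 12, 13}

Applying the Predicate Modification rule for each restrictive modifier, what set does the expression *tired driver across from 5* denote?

{2, 3, 5}

⟦across from 5⟧ = {x : ⟨x, 5⟩ ∈ ⟦across from⟧} = {2, 3, 5, 6, 7, 9, 13}
⟦driver⟧ = {1, 2, 3, 5, 8, 9, 11, 12}
… ∩ ⟦across from 5⟧ = {1, 2, 3, 5, 8, 9, 11, 12} ∩ {2, 3, 5, 6, 7, 9, 13} = {2, 3, 5, 9}
… ∩ ⟦tired⟧ = {2, 3, 5, 9} ∩ {2, 3, 4, 5, 7, 10, 11, 12, 13} = {2, 3, 5}
So ⟦tired driver across from 5⟧ = {2, 3, 5}.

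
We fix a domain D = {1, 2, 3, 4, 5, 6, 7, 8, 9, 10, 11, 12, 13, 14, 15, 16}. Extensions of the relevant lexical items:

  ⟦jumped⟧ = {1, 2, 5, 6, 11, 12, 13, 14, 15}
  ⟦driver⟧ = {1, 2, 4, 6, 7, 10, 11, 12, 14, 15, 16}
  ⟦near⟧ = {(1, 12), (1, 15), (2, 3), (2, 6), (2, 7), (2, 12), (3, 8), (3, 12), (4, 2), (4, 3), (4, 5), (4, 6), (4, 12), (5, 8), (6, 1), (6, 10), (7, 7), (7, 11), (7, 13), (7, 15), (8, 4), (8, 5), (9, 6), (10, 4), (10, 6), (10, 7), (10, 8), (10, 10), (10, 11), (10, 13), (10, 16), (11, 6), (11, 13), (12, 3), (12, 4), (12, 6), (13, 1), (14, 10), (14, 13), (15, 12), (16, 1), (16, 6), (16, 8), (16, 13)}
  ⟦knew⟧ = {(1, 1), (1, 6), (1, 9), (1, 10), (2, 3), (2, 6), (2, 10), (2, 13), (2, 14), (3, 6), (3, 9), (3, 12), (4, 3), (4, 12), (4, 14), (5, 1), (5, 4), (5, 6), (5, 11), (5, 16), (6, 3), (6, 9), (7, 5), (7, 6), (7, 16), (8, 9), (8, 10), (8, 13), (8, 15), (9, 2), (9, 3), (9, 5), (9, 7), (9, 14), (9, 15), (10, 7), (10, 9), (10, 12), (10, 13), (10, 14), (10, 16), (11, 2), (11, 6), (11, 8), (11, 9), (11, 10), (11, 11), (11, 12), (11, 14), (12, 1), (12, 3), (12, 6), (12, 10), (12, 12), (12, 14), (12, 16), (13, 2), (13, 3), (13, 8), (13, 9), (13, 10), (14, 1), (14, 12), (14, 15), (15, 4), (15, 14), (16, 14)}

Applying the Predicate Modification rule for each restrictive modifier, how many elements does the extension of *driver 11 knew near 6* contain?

4

⟦11 knew⟧ = {x : ⟨11, x⟩ ∈ ⟦knew⟧} = {2, 6, 8, 9, 10, 11, 12, 14}
⟦near 6⟧ = {x : ⟨x, 6⟩ ∈ ⟦near⟧} = {2, 4, 9, 10, 11, 12, 16}
⟦driver⟧ = {1, 2, 4, 6, 7, 10, 11, 12, 14, 15, 16}
… ∩ ⟦11 knew⟧ = {1, 2, 4, 6, 7, 10, 11, 12, 14, 15, 16} ∩ {2, 6, 8, 9, 10, 11, 12, 14} = {2, 6, 10, 11, 12, 14}
… ∩ ⟦near 6⟧ = {2, 6, 10, 11, 12, 14} ∩ {2, 4, 9, 10, 11, 12, 16} = {2, 10, 11, 12}
⟦driver 11 knew near 6⟧ = {2, 10, 11, 12}, so the cardinality is 4.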